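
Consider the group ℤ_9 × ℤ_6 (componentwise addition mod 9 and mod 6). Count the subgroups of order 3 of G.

4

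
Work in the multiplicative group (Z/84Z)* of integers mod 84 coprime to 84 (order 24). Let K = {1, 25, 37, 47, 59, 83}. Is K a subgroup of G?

|K| = 6 divides |G| = 24, consistent with Lagrange.
K contains the identity, every element's inverse is in K, and K is closed under ·: it is a subgroup.
In fact K = ⟨59⟩.

Yes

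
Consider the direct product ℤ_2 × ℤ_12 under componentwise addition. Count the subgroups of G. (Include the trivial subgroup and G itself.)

|G| = 24, so by Lagrange every subgroup order divides 24. Divisors: 1, 2, 3, 4, 6, 8, 12, 24.
Subgroups by order — order 1: 1; order 2: 3; order 3: 1; order 4: 3; order 6: 3; order 8: 1; order 12: 3; order 24: 1.
Total: 1 + 3 + 1 + 3 + 3 + 1 + 3 + 1 = 16.

16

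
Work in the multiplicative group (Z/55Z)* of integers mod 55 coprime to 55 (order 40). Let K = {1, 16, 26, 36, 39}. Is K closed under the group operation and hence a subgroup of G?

No

16 ∈ K but its inverse 31 ∉ K, so K is not a subgroup.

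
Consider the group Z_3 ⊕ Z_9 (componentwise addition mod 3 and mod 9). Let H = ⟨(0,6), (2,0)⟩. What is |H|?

9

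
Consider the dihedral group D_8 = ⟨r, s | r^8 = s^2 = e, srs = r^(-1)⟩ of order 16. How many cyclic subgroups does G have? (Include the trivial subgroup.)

A cyclic subgroup of order d is generated by each of its φ(d) elements of order d, so the cyclic subgroups of order d number (#elements of order d)/φ(d).
Cyclic subgroups by order — order 1: 1; order 2: 9; order 4: 1; order 8: 1.
Total: 12.

12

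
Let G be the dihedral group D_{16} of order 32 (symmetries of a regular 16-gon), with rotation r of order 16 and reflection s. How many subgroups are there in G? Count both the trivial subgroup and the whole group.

36

|G| = 32, so by Lagrange every subgroup order divides 32. Divisors: 1, 2, 4, 8, 16, 32.
Subgroups by order — order 1: 1; order 2: 17; order 4: 9; order 8: 5; order 16: 3; order 32: 1.
Total: 1 + 17 + 9 + 5 + 3 + 1 = 36.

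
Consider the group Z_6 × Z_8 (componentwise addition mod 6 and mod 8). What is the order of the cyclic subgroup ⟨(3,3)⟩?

8

The order of (3,3) in Z_6 × Z_8 is lcm(ord(3) in Z_6, ord(3) in Z_8).
ord(3) = 2 and ord(3) = 8, so |⟨(3,3)⟩| = lcm(2, 8) = 8.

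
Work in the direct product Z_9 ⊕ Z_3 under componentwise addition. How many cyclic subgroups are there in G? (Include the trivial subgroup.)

Group the elements of G by the cyclic subgroup they generate; each cyclic subgroup of order d accounts for φ(d) elements.
Cyclic subgroups by order — order 1: 1; order 3: 4; order 9: 3.
Total: 8.

8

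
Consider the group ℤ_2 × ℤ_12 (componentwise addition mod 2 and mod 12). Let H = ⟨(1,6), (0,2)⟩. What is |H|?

|⟨(1,6)⟩| = 2 and |⟨(0,2)⟩| = 6, so |H| is a multiple of lcm(2, 6) = 6 and divides |G| = 24.
Closing under the operation: H = {(0,0), (0,2), (0,4), (0,6), (0,8), (0,10), (1,0), (1,2), (1,4), (1,6), (1,8), (1,10)}, so |H| = 12.

12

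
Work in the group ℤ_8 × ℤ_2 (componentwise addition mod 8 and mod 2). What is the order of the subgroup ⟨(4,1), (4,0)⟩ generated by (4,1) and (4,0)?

4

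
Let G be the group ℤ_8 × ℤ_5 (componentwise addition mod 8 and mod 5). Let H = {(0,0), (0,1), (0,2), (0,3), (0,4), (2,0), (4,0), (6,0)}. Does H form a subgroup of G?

Closure fails: (0,1) + (4,0) = (4,1) ∉ H. So H is not a subgroup.

No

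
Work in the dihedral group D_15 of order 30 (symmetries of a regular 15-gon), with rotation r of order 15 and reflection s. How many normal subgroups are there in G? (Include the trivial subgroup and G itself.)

G has 28 subgroups. Checking conjugation-invariance by order — order 1: 1/1 normal; order 2: 0/15 normal; order 3: 1/1 normal; order 5: 1/1 normal; order 6: 0/5 normal; order 10: 0/3 normal; order 15: 1/1 normal; order 30: 1/1 normal.
Total normal subgroups: 5.

5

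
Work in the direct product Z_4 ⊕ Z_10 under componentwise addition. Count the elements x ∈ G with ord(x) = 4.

4

An element (a,b) has order lcm(ord(a), ord(b)); count pairs with lcm equal to 4.
Enumerating gives 4 such elements.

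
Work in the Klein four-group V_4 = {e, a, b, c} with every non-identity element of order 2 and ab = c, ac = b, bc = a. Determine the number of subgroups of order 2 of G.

3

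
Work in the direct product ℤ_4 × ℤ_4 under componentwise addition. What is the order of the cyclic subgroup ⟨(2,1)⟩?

The order of (2,1) in Z_4 × Z_4 is lcm(ord(2) in Z_4, ord(1) in Z_4).
ord(2) = 2 and ord(1) = 4, so |⟨(2,1)⟩| = lcm(2, 4) = 4.

4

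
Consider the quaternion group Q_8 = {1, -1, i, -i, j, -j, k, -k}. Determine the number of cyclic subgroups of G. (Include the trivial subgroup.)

A cyclic subgroup of order d is generated by each of its φ(d) elements of order d, so the cyclic subgroups of order d number (#elements of order d)/φ(d).
Cyclic subgroups by order — order 1: 1; order 2: 1; order 4: 3.
Total: 5.

5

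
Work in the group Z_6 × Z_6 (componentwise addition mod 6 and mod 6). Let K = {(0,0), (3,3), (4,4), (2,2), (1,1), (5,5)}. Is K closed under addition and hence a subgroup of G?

Yes

|K| = 6 divides |G| = 36, consistent with Lagrange.
K contains the identity, every element's inverse is in K, and K is closed under +: it is a subgroup.
In fact K = ⟨(5,5)⟩.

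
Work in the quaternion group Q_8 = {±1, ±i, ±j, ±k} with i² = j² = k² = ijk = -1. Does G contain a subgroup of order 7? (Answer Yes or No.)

No

7 does not divide |G| = 8, so by Lagrange no subgroup of order 7 exists.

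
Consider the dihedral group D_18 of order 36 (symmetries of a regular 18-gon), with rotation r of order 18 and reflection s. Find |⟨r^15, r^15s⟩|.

12

|⟨r^15⟩| = 6 and |⟨r^15s⟩| = 2, so |H| is a multiple of lcm(6, 2) = 6 and divides |G| = 36.
Closing under the operation: H = {e, r^3, r^6, r^9, r^12, r^15, s, r^3s, r^6s, r^9s, r^12s, r^15s}, so |H| = 12.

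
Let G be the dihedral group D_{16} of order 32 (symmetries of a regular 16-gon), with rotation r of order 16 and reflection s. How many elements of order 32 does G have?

No element of G has order 32 (even though 32 | 32).

0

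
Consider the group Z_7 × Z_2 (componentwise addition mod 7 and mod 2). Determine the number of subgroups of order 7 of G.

1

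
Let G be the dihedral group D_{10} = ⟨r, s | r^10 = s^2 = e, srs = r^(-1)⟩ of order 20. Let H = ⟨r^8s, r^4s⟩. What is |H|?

|⟨r^8s⟩| = 2 and |⟨r^4s⟩| = 2, so |H| is a multiple of lcm(2, 2) = 2 and divides |G| = 20.
Closing under the operation: H = {e, r^2, r^4, r^6, r^8, s, r^2s, r^4s, r^6s, r^8s}, so |H| = 10.

10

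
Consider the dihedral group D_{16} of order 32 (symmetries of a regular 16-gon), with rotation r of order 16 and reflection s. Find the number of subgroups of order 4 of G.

9

|G| = 32 and 4 | 32, so subgroups of order 4 are possible by Lagrange.
The subgroups of order 4 are: {e, r^8, r^2s, r^10s}; {e, r^8, r^3s, r^11s}; {e, r^4, r^8, r^12}; {e, r^8, r^4s, r^12s}; … (9 in all).
So G has 9 subgroups of order 4.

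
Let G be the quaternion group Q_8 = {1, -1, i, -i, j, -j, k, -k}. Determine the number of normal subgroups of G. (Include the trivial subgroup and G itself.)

G has 6 subgroups. Checking conjugation-invariance by order — order 1: 1/1 normal; order 2: 1/1 normal; order 4: 3/3 normal; order 8: 1/1 normal.
Total normal subgroups: 6.

6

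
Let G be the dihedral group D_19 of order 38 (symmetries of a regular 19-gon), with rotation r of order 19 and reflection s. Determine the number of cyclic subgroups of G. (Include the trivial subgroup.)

21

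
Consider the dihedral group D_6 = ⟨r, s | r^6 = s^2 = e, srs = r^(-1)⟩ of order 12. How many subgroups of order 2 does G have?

7

|G| = 12 and 2 | 12, so subgroups of order 2 are possible by Lagrange.
The subgroups of order 2 are: {e, r^2s}; {e, r^3}; {e, r^3s}; {e, r^4s}; … (7 in all).
So G has 7 subgroups of order 2.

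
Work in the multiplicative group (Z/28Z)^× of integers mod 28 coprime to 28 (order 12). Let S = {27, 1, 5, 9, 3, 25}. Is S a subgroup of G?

No

3 ∈ S but its inverse 19 ∉ S, so S is not a subgroup.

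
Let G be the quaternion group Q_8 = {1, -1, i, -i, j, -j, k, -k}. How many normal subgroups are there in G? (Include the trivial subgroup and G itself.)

6

G has 6 subgroups. Checking conjugation-invariance by order — order 1: 1/1 normal; order 2: 1/1 normal; order 4: 3/3 normal; order 8: 1/1 normal.
Total normal subgroups: 6.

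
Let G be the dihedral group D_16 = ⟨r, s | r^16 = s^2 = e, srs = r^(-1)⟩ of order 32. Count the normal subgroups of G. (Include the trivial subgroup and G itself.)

G has 36 subgroups. Checking conjugation-invariance by order — order 1: 1/1 normal; order 2: 1/17 normal; order 4: 1/9 normal; order 8: 1/5 normal; order 16: 3/3 normal; order 32: 1/1 normal.
Total normal subgroups: 8.

8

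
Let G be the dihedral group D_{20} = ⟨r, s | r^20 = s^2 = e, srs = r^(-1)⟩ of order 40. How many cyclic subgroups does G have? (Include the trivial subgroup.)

Each element a generates a cyclic subgroup ⟨a⟩; distinct elements may generate the same one (a cyclic group of order d has φ(d) generators).
Cyclic subgroups by order — order 1: 1; order 2: 21; order 4: 1; order 5: 1; order 10: 1; order 20: 1.
Total: 26.

26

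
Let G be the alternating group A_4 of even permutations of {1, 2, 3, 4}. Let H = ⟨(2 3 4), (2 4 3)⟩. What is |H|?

3

|⟨(2 3 4)⟩| = 3 and |⟨(2 4 3)⟩| = 3, so |H| is a multiple of lcm(3, 3) = 3 and divides |G| = 12.
Closing under the operation: H = {e, (2 3 4), (2 4 3)}, so |H| = 3.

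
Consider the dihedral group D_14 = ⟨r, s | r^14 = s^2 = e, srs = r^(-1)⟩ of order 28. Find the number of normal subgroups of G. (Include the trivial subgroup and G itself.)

7

G has 28 subgroups. Checking conjugation-invariance by order — order 1: 1/1 normal; order 2: 1/15 normal; order 4: 0/7 normal; order 7: 1/1 normal; order 14: 3/3 normal; order 28: 1/1 normal.
Total normal subgroups: 7.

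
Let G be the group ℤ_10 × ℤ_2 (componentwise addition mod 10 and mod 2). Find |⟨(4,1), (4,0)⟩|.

10

|⟨(4,1)⟩| = 10 and |⟨(4,0)⟩| = 5, so |H| is a multiple of lcm(10, 5) = 10 and divides |G| = 20.
Closing under the operation: H = {(0,0), (0,1), (2,0), (2,1), (4,0), (4,1), (6,0), (6,1), (8,0), (8,1)}, so |H| = 10.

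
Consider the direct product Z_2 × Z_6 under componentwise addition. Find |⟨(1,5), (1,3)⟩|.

6

|⟨(1,5)⟩| = 6 and |⟨(1,3)⟩| = 2, so |H| is a multiple of lcm(6, 2) = 6 and divides |G| = 12.
Closing under the operation: H = {(0,0), (0,2), (0,4), (1,1), (1,3), (1,5)}, so |H| = 6.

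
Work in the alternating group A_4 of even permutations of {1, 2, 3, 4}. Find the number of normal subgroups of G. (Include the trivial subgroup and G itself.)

3

G has 10 subgroups. Checking conjugation-invariance by order — order 1: 1/1 normal; order 2: 0/3 normal; order 3: 0/4 normal; order 4: 1/1 normal; order 12: 1/1 normal.
Total normal subgroups: 3.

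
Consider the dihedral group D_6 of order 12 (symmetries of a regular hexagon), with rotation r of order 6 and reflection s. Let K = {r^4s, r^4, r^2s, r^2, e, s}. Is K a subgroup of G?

Yes

|K| = 6 divides |G| = 12, consistent with Lagrange.
K contains the identity, every element's inverse is in K, and K is closed under ·: it is a subgroup.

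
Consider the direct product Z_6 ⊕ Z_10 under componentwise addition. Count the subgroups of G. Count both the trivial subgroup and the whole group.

|G| = 60, so by Lagrange every subgroup order divides 60. Divisors: 1, 2, 3, 4, 5, 6, 10, 12, 15, 20, 30, 60.
Subgroups by order — order 1: 1; order 2: 3; order 3: 1; order 4: 1; order 5: 1; order 6: 3; order 10: 3; order 12: 1; order 15: 1; order 20: 1; order 30: 3; order 60: 1.
Total: 1 + 3 + 1 + 1 + 1 + 3 + 3 + 1 + 1 + 1 + 3 + 1 = 20.

20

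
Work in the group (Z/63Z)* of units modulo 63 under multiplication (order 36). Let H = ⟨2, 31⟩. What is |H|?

|⟨2⟩| = 6 and |⟨31⟩| = 6, so |H| is a multiple of lcm(6, 6) = 6 and divides |G| = 36.
Closing under the operation: H = {1, 2, 4, 8, 16, 31, 32, 47, 55, 59, 61, 62}, so |H| = 12.

12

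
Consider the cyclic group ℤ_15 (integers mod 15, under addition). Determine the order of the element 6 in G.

5

In ℤ_15, the order of an element a is n/gcd(a, n).
gcd(6, 15) = 3, so |⟨6⟩| = 15/3 = 5.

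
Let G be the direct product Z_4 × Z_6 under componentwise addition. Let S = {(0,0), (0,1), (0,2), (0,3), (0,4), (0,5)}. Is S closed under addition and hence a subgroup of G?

|S| = 6 divides |G| = 24, consistent with Lagrange.
S contains the identity, every element's inverse is in S, and S is closed under +: it is a subgroup.
In fact S = ⟨(0,1)⟩.

Yes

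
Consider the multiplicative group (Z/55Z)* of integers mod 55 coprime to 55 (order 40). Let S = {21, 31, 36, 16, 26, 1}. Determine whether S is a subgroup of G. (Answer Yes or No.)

|S| = 6 does not divide |G| = 40, so by Lagrange S is not a subgroup.

No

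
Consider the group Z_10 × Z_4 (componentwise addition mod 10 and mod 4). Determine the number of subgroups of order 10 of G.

3

|G| = 40 and 10 | 40, so subgroups of order 10 are possible by Lagrange.
The subgroups of order 10 are: {(0,0), (0,2), (2,0), (2,2), (4,0), (4,2), (6,0), (6,2), (8,0), (8,2)}; {(0,0), (1,0), (2,0), (3,0), (4,0), (5,0), (6,0), (7,0), (8,0), (9,0)}; {(0,0), (1,2), (2,0), (3,2), (4,0), (5,2), (6,0), (7,2), (8,0), (9,2)}.
So G has 3 subgroups of order 10.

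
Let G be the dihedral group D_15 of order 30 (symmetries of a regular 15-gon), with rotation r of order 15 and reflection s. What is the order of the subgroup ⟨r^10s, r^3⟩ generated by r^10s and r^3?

10

|⟨r^10s⟩| = 2 and |⟨r^3⟩| = 5, so |H| is a multiple of lcm(2, 5) = 10 and divides |G| = 30.
Closing under the operation: H = {e, r^3, r^6, r^9, r^12, rs, r^4s, r^7s, r^10s, r^13s}, so |H| = 10.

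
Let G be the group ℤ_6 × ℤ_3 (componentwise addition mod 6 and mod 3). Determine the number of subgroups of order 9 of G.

1

|G| = 18 and 9 | 18, so subgroups of order 9 are possible by Lagrange.
The subgroups of order 9 are: {(0,0), (0,1), (0,2), (2,0), (2,1), (2,2), (4,0), (4,1), (4,2)}.
So G has 1 subgroup of order 9.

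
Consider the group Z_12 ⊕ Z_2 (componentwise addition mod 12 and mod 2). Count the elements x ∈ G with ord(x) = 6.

An element (a,b) has order lcm(ord(a), ord(b)); count pairs with lcm equal to 6.
Enumerating gives 6 such elements.

6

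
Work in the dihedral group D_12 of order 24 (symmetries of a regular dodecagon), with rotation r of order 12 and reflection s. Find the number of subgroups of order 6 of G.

|G| = 24 and 6 | 24, so subgroups of order 6 are possible by Lagrange.
The subgroups of order 6 are: {e, r^2, r^4, r^6, r^8, r^10}; {e, r^4, r^8, r^2s, r^6s, r^10s}; {e, r^4, r^8, r^3s, r^7s, r^11s}; {e, r^4, r^8, s, r^4s, r^8s}; … (5 in all).
So G has 5 subgroups of order 6.

5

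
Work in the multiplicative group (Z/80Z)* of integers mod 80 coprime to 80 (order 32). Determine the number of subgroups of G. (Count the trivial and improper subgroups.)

54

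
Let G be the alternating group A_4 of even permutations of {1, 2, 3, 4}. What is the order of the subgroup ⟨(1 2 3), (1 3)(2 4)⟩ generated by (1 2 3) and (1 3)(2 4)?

|⟨(1 2 3)⟩| = 3 and |⟨(1 3)(2 4)⟩| = 2, so |H| is a multiple of lcm(3, 2) = 6 and divides |G| = 12.
Closing {(1 2 3), (1 3)(2 4)} under the group operation gives all of G, so |H| = 12.

12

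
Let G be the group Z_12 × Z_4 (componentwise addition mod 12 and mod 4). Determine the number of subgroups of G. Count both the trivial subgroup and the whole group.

|G| = 48, so by Lagrange every subgroup order divides 48. Divisors: 1, 2, 3, 4, 6, 8, 12, 16, 24, 48.
Subgroups by order — order 1: 1; order 2: 3; order 3: 1; order 4: 7; order 6: 3; order 8: 3; order 12: 7; order 16: 1; order 24: 3; order 48: 1.
Total: 1 + 3 + 1 + 7 + 3 + 3 + 7 + 1 + 3 + 1 = 30.

30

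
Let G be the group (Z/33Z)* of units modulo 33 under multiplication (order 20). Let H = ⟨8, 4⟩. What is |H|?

|⟨8⟩| = 10 and |⟨4⟩| = 5, so |H| is a multiple of lcm(10, 5) = 10 and divides |G| = 20.
Closing under the operation: H = {1, 2, 4, 8, 16, 17, 25, 29, 31, 32}, so |H| = 10.

10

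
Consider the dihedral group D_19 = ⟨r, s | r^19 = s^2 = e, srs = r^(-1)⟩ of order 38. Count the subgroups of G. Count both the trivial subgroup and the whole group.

22

|G| = 38, so by Lagrange every subgroup order divides 38. Divisors: 1, 2, 19, 38.
Subgroups by order — order 1: 1; order 2: 19; order 19: 1; order 38: 1.
Total: 1 + 19 + 1 + 1 = 22.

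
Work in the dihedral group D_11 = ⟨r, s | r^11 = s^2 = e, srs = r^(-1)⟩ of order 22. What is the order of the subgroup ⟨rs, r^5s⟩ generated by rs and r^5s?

22

|⟨rs⟩| = 2 and |⟨r^5s⟩| = 2, so |H| is a multiple of lcm(2, 2) = 2 and divides |G| = 22.
Closing {rs, r^5s} under the group operation gives all of G, so |H| = 22.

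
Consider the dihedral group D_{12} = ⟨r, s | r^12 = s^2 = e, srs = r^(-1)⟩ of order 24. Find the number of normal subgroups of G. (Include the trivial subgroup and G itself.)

9

G has 34 subgroups. Checking conjugation-invariance by order — order 1: 1/1 normal; order 2: 1/13 normal; order 3: 1/1 normal; order 4: 1/7 normal; order 6: 1/5 normal; order 8: 0/3 normal; order 12: 3/3 normal; order 24: 1/1 normal.
Total normal subgroups: 9.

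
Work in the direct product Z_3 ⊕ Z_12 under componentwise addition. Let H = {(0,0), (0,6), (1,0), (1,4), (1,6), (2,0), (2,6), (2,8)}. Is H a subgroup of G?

No

|H| = 8 does not divide |G| = 36, so by Lagrange H is not a subgroup.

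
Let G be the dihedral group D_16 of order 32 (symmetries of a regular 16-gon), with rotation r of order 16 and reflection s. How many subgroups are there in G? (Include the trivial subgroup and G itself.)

36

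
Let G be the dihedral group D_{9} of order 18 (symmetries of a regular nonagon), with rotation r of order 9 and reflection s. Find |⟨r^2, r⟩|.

|⟨r^2⟩| = 9 and |⟨r⟩| = 9, so |H| is a multiple of lcm(9, 9) = 9 and divides |G| = 18.
Closing under the operation: H = {e, r, r^2, r^3, r^4, r^5, r^6, r^7, r^8}, so |H| = 9.

9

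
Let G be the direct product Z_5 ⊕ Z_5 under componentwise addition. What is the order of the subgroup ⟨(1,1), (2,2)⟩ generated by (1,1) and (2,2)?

5

|⟨(1,1)⟩| = 5 and |⟨(2,2)⟩| = 5, so |H| is a multiple of lcm(5, 5) = 5 and divides |G| = 25.
Closing under the operation: H = {(0,0), (1,1), (2,2), (3,3), (4,4)}, so |H| = 5.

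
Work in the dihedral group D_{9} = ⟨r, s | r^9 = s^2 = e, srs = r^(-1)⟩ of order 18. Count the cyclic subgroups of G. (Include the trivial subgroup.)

12

Group the elements of G by the cyclic subgroup they generate; each cyclic subgroup of order d accounts for φ(d) elements.
Cyclic subgroups by order — order 1: 1; order 2: 9; order 3: 1; order 9: 1.
Total: 12.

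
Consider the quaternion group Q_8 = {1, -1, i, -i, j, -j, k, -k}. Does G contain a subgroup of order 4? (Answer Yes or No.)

4 | 8. A subgroup of order 4 is {1, -1, i, -i}.

Yes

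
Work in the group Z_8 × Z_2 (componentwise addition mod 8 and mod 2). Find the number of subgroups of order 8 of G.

3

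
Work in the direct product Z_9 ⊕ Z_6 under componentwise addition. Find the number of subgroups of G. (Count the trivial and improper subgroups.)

20

|G| = 54, so by Lagrange every subgroup order divides 54. Divisors: 1, 2, 3, 6, 9, 18, 27, 54.
Subgroups by order — order 1: 1; order 2: 1; order 3: 4; order 6: 4; order 9: 4; order 18: 4; order 27: 1; order 54: 1.
Total: 1 + 1 + 4 + 4 + 4 + 4 + 1 + 1 = 20.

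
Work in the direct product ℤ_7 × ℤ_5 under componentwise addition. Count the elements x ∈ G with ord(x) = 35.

An element (a,b) has order lcm(ord(a), ord(b)); count pairs with lcm equal to 35.
Enumerating gives 24 such elements.

24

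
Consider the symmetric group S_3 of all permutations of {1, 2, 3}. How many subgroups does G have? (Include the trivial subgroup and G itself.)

6

|G| = 6, so by Lagrange every subgroup order divides 6. Divisors: 1, 2, 3, 6.
Subgroups by order — order 1: 1; order 2: 3; order 3: 1; order 6: 1.
Total: 1 + 3 + 1 + 1 = 6.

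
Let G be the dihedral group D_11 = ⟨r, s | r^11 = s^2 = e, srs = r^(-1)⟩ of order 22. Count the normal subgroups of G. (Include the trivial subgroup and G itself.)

3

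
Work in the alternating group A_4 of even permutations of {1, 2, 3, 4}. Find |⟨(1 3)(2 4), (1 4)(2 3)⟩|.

4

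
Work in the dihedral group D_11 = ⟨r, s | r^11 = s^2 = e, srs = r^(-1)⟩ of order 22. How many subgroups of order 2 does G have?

|G| = 22 and 2 | 22, so subgroups of order 2 are possible by Lagrange.
The subgroups of order 2 are: {e, r^10s}; {e, r^2s}; {e, r^3s}; {e, r^4s}; … (11 in all).
So G has 11 subgroups of order 2.

11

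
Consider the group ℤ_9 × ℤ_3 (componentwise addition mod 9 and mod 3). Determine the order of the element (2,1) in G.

The order of (2,1) in Z_9 × Z_3 is lcm(ord(2) in Z_9, ord(1) in Z_3).
ord(2) = 9 and ord(1) = 3, so |⟨(2,1)⟩| = lcm(9, 3) = 9.

9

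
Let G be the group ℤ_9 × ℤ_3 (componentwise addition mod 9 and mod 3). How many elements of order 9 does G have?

An element (a,b) has order lcm(ord(a), ord(b)); count pairs with lcm equal to 9.
Enumerating gives 18 such elements.

18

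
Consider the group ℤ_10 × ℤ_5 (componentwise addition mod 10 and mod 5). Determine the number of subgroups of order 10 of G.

|G| = 50 and 10 | 50, so subgroups of order 10 are possible by Lagrange.
The subgroups of order 10 are: {(0,0), (0,1), (0,2), (0,3), (0,4), (5,0), (5,1), (5,2), (5,3), (5,4)}; {(0,0), (1,0), (2,0), (3,0), (4,0), (5,0), (6,0), (7,0), (8,0), (9,0)}; {(0,0), (1,1), (2,2), (3,3), (4,4), (5,0), (6,1), (7,2), (8,3), (9,4)}; {(0,0), (1,2), (2,4), (3,1), (4,3), (5,0), (6,2), (7,4), (8,1), (9,3)}; … (6 in all).
So G has 6 subgroups of order 10.

6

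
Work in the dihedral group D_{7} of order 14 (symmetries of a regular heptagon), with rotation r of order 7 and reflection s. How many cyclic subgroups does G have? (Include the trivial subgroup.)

9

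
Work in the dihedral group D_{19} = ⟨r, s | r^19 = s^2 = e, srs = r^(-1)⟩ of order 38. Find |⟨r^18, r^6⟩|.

19

|⟨r^18⟩| = 19 and |⟨r^6⟩| = 19, so |H| is a multiple of lcm(19, 19) = 19 and divides |G| = 38.
Closing under the operation: H = {e, r, r^2, r^3, r^4, r^5, r^6, r^7, r^8, r^9, r^10, r^11, r^12, r^13, r^14, r^15, r^16, r^17, r^18}, so |H| = 19.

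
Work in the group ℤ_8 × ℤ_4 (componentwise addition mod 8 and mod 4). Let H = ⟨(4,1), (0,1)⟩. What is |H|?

8

|⟨(4,1)⟩| = 4 and |⟨(0,1)⟩| = 4, so |H| is a multiple of lcm(4, 4) = 4 and divides |G| = 32.
Closing under the operation: H = {(0,0), (0,1), (0,2), (0,3), (4,0), (4,1), (4,2), (4,3)}, so |H| = 8.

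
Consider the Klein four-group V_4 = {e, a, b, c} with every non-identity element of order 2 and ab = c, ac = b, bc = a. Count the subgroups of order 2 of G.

3

|G| = 4 and 2 | 4, so subgroups of order 2 are possible by Lagrange.
The subgroups of order 2 are: {e, a}; {e, b}; {e, c}.
So G has 3 subgroups of order 2.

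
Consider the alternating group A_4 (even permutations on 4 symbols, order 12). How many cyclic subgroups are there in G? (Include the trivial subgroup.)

Group the elements of G by the cyclic subgroup they generate; each cyclic subgroup of order d accounts for φ(d) elements.
Cyclic subgroups by order — order 1: 1; order 2: 3; order 3: 4.
Total: 8.

8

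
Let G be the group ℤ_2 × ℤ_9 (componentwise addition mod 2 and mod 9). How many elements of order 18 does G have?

6

An element (a,b) has order lcm(ord(a), ord(b)); count pairs with lcm equal to 18.
Enumerating gives 6 such elements.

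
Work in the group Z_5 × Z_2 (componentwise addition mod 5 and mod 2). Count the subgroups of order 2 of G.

|G| = 10 and 2 | 10, so subgroups of order 2 are possible by Lagrange.
The subgroups of order 2 are: {(0,0), (0,1)}.
So G has 1 subgroup of order 2.

1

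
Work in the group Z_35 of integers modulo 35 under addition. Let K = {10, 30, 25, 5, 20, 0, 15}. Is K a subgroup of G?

|K| = 7 divides |G| = 35, consistent with Lagrange.
K contains the identity, every element's inverse is in K, and K is closed under +: it is a subgroup.
In fact K = ⟨20⟩.

Yes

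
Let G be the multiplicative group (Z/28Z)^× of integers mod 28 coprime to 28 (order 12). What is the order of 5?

Compute successive powers of 5 mod 28: 5, 25, 13, 9, 17, 1; 5^6 ≡ 1 (mod 28).
So |⟨5⟩| = 6.

6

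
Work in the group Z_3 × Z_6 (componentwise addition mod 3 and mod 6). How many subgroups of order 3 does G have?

|G| = 18 and 3 | 18, so subgroups of order 3 are possible by Lagrange.
The subgroups of order 3 are: {(0,0), (0,2), (0,4)}; {(0,0), (1,0), (2,0)}; {(0,0), (1,2), (2,4)}; {(0,0), (1,4), (2,2)}.
So G has 4 subgroups of order 3.

4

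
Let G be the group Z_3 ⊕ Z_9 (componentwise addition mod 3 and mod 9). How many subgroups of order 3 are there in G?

4

|G| = 27 and 3 | 27, so subgroups of order 3 are possible by Lagrange.
The subgroups of order 3 are: {(0,0), (0,3), (0,6)}; {(0,0), (1,0), (2,0)}; {(0,0), (1,3), (2,6)}; {(0,0), (1,6), (2,3)}.
So G has 4 subgroups of order 3.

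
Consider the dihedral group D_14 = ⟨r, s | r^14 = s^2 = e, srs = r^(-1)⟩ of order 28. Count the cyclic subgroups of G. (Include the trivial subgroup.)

18

A cyclic subgroup of order d is generated by each of its φ(d) elements of order d, so the cyclic subgroups of order d number (#elements of order d)/φ(d).
Cyclic subgroups by order — order 1: 1; order 2: 15; order 7: 1; order 14: 1.
Total: 18.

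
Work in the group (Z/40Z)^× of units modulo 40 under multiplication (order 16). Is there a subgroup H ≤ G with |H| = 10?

10 does not divide |G| = 16, so by Lagrange no subgroup of order 10 exists.

No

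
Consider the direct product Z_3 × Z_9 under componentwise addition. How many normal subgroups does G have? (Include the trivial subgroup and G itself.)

10

G is abelian, so every subgroup is normal.
G has 10 subgroups in total, hence 10 normal subgroups.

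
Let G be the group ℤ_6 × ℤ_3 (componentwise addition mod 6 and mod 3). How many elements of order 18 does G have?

An element (a,b) has order lcm(ord(a), ord(b)); count pairs with lcm equal to 18.
Enumerating gives 0 such elements.

0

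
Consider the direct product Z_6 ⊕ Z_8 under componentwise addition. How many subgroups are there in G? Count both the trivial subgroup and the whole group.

22

|G| = 48, so by Lagrange every subgroup order divides 48. Divisors: 1, 2, 3, 4, 6, 8, 12, 16, 24, 48.
Subgroups by order — order 1: 1; order 2: 3; order 3: 1; order 4: 3; order 6: 3; order 8: 3; order 12: 3; order 16: 1; order 24: 3; order 48: 1.
Total: 1 + 3 + 1 + 3 + 3 + 3 + 3 + 1 + 3 + 1 = 22.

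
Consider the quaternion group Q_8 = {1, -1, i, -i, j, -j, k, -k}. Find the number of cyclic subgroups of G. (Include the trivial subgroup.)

5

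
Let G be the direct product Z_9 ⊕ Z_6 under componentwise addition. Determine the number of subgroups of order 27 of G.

1

|G| = 54 and 27 | 54, so subgroups of order 27 are possible by Lagrange.
The subgroups of order 27 are: {(0,0), (0,2), (0,4), (1,0), (1,2), (1,4), (2,0), (2,2), (2,4), (3,0), (3,2), (3,4), (4,0), (4,2), (4,4), (5,0), (5,2), (5,4), (6,0), (6,2), (6,4), (7,0), (7,2), (7,4), (8,0), (8,2), (8,4)}.
So G has 1 subgroup of order 27.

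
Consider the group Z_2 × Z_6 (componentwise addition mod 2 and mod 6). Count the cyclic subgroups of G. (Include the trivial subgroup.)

Group the elements of G by the cyclic subgroup they generate; each cyclic subgroup of order d accounts for φ(d) elements.
Cyclic subgroups by order — order 1: 1; order 2: 3; order 3: 1; order 6: 3.
Total: 8.

8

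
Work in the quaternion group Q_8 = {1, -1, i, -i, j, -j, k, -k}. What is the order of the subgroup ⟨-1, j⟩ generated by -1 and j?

4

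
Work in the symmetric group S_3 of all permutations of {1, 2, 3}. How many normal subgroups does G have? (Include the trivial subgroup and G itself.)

G has 6 subgroups. Checking conjugation-invariance by order — order 1: 1/1 normal; order 2: 0/3 normal; order 3: 1/1 normal; order 6: 1/1 normal.
Total normal subgroups: 3.

3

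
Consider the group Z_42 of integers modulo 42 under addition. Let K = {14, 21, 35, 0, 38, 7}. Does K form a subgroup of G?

No

38 ∈ K but its inverse 4 ∉ K, so K is not a subgroup.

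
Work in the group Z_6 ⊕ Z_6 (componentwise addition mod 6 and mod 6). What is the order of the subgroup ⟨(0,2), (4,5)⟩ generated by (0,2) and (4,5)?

18

|⟨(0,2)⟩| = 3 and |⟨(4,5)⟩| = 6, so |H| is a multiple of lcm(3, 6) = 6 and divides |G| = 36.
Closing under the operation: H = {(0,0), (0,1), (0,2), (0,3), (0,4), (0,5), (2,0), (2,1), (2,2), (2,3), (2,4), (2,5), (4,0), (4,1), (4,2), (4,3), (4,4), (4,5)}, so |H| = 18.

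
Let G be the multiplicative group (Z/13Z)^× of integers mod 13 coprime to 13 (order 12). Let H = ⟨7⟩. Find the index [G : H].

|⟨7⟩| = 12 and |G| = 12.
By Lagrange, [G : H] = |G|/|H| = 12/12 = 1.

1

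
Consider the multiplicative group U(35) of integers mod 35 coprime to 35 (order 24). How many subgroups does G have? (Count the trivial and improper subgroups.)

16

|G| = 24, so by Lagrange every subgroup order divides 24. Divisors: 1, 2, 3, 4, 6, 8, 12, 24.
Subgroups by order — order 1: 1; order 2: 3; order 3: 1; order 4: 3; order 6: 3; order 8: 1; order 12: 3; order 24: 1.
Total: 1 + 3 + 1 + 3 + 3 + 1 + 3 + 1 = 16.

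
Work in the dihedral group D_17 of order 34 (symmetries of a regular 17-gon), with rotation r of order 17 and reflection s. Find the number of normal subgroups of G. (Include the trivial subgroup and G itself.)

G has 20 subgroups. Checking conjugation-invariance by order — order 1: 1/1 normal; order 2: 0/17 normal; order 17: 1/1 normal; order 34: 1/1 normal.
Total normal subgroups: 3.

3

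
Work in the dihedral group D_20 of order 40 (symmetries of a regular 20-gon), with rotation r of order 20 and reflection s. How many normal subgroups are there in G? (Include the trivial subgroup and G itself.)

G has 48 subgroups. Checking conjugation-invariance by order — order 1: 1/1 normal; order 2: 1/21 normal; order 4: 1/11 normal; order 5: 1/1 normal; order 8: 0/5 normal; order 10: 1/5 normal; order 20: 3/3 normal; order 40: 1/1 normal.
Total normal subgroups: 9.

9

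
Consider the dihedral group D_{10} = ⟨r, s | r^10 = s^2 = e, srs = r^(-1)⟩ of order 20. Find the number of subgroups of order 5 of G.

1

|G| = 20 and 5 | 20, so subgroups of order 5 are possible by Lagrange.
The subgroups of order 5 are: {e, r^2, r^4, r^6, r^8}.
So G has 1 subgroup of order 5.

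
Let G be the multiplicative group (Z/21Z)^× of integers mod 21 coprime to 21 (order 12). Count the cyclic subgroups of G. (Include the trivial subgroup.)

Group the elements of G by the cyclic subgroup they generate; each cyclic subgroup of order d accounts for φ(d) elements.
Cyclic subgroups by order — order 1: 1; order 2: 3; order 3: 1; order 6: 3.
Total: 8.

8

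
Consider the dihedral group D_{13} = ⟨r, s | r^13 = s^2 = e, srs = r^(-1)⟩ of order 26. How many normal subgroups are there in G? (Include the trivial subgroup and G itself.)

3

G has 16 subgroups. Checking conjugation-invariance by order — order 1: 1/1 normal; order 2: 0/13 normal; order 13: 1/1 normal; order 26: 1/1 normal.
Total normal subgroups: 3.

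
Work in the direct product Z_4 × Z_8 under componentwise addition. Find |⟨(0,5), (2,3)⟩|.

16

|⟨(0,5)⟩| = 8 and |⟨(2,3)⟩| = 8, so |H| is a multiple of lcm(8, 8) = 8 and divides |G| = 32.
Closing under the operation: H = {(0,0), (0,1), (0,2), (0,3), (0,4), (0,5), (0,6), (0,7), (2,0), (2,1), (2,2), (2,3), (2,4), (2,5), (2,6), (2,7)}, so |H| = 16.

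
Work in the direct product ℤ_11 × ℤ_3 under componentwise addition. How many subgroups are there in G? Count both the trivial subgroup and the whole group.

|G| = 33, so by Lagrange every subgroup order divides 33. Divisors: 1, 3, 11, 33.
Subgroups by order — order 1: 1; order 3: 1; order 11: 1; order 33: 1.
Total: 1 + 1 + 1 + 1 = 4.

4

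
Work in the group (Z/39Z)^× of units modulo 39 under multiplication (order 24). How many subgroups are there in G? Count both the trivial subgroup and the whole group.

|G| = 24, so by Lagrange every subgroup order divides 24. Divisors: 1, 2, 3, 4, 6, 8, 12, 24.
Subgroups by order — order 1: 1; order 2: 3; order 3: 1; order 4: 3; order 6: 3; order 8: 1; order 12: 3; order 24: 1.
Total: 1 + 3 + 1 + 3 + 3 + 1 + 3 + 1 = 16.

16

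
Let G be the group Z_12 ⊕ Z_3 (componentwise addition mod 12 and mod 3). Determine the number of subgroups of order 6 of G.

|G| = 36 and 6 | 36, so subgroups of order 6 are possible by Lagrange.
The subgroups of order 6 are: {(0,0), (0,1), (0,2), (6,0), (6,1), (6,2)}; {(0,0), (2,0), (4,0), (6,0), (8,0), (10,0)}; {(0,0), (2,2), (4,1), (6,0), (8,2), (10,1)}; {(0,0), (2,1), (4,2), (6,0), (8,1), (10,2)}.
So G has 4 subgroups of order 6.

4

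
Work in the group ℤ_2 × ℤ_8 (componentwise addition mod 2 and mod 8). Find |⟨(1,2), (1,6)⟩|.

|⟨(1,2)⟩| = 4 and |⟨(1,6)⟩| = 4, so |H| is a multiple of lcm(4, 4) = 4 and divides |G| = 16.
Closing under the operation: H = {(0,0), (0,4), (1,2), (1,6)}, so |H| = 4.

4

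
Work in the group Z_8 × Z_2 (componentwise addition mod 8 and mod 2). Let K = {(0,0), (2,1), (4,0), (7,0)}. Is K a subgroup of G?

(2,1) ∈ K but its inverse (6,1) ∉ K, so K is not a subgroup.

No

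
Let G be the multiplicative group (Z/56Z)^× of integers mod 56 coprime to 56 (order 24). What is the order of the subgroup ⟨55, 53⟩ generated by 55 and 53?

12

|⟨55⟩| = 2 and |⟨53⟩| = 6, so |H| is a multiple of lcm(2, 6) = 6 and divides |G| = 24.
Closing under the operation: H = {1, 3, 9, 19, 25, 27, 29, 31, 37, 47, 53, 55}, so |H| = 12.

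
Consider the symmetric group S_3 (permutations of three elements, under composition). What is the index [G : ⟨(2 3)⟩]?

3

|⟨(2 3)⟩| = 2 and |G| = 6.
By Lagrange, [G : H] = |G|/|H| = 6/2 = 3.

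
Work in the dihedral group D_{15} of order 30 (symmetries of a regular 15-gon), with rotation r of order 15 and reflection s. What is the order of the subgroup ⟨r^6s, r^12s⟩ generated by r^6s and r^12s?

|⟨r^6s⟩| = 2 and |⟨r^12s⟩| = 2, so |H| is a multiple of lcm(2, 2) = 2 and divides |G| = 30.
Closing under the operation: H = {e, r^3, r^6, r^9, r^12, s, r^3s, r^6s, r^9s, r^12s}, so |H| = 10.

10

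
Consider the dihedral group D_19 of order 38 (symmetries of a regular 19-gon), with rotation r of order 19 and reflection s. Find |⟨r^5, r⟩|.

19

|⟨r^5⟩| = 19 and |⟨r⟩| = 19, so |H| is a multiple of lcm(19, 19) = 19 and divides |G| = 38.
Closing under the operation: H = {e, r, r^2, r^3, r^4, r^5, r^6, r^7, r^8, r^9, r^10, r^11, r^12, r^13, r^14, r^15, r^16, r^17, r^18}, so |H| = 19.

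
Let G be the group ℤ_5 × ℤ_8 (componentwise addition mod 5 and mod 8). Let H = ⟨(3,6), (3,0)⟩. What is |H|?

|⟨(3,6)⟩| = 20 and |⟨(3,0)⟩| = 5, so |H| is a multiple of lcm(20, 5) = 20 and divides |G| = 40.
Closing under the operation: H = {(0,0), (0,2), (0,4), (0,6), (1,0), (1,2), (1,4), (1,6), (2,0), (2,2), (2,4), (2,6), (3,0), (3,2), (3,4), (3,6), (4,0), (4,2), (4,4), (4,6)}, so |H| = 20.

20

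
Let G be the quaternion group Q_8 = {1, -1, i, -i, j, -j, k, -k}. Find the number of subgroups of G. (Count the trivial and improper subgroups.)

|G| = 8, so by Lagrange every subgroup order divides 8. Divisors: 1, 2, 4, 8.
Subgroups by order — order 1: 1; order 2: 1; order 4: 3; order 8: 1.
Total: 1 + 1 + 3 + 1 = 6.

6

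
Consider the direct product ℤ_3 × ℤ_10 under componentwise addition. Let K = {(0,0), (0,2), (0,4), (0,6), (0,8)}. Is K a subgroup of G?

Yes

|K| = 5 divides |G| = 30, consistent with Lagrange.
K contains the identity, every element's inverse is in K, and K is closed under +: it is a subgroup.
In fact K = ⟨(0,2)⟩.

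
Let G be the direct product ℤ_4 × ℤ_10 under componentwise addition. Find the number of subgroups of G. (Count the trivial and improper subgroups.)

|G| = 40, so by Lagrange every subgroup order divides 40. Divisors: 1, 2, 4, 5, 8, 10, 20, 40.
Subgroups by order — order 1: 1; order 2: 3; order 4: 3; order 5: 1; order 8: 1; order 10: 3; order 20: 3; order 40: 1.
Total: 1 + 3 + 3 + 1 + 1 + 3 + 3 + 1 = 16.

16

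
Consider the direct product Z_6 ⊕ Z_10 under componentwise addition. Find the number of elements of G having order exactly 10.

12

An element (a,b) has order lcm(ord(a), ord(b)); count pairs with lcm equal to 10.
Enumerating gives 12 such elements.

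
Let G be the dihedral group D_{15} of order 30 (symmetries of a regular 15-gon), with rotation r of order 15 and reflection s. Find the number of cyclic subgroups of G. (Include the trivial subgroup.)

Group the elements of G by the cyclic subgroup they generate; each cyclic subgroup of order d accounts for φ(d) elements.
Cyclic subgroups by order — order 1: 1; order 2: 15; order 3: 1; order 5: 1; order 15: 1.
Total: 19.

19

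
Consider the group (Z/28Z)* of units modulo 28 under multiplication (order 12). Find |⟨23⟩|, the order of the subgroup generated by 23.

Compute successive powers of 23 mod 28: 23, 25, 15, 9, 11, 1; 23^6 ≡ 1 (mod 28).
So |⟨23⟩| = 6.

6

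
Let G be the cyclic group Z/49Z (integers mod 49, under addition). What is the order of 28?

7

In Z/49Z, the order of an element a is n/gcd(a, n).
gcd(28, 49) = 7, so |⟨28⟩| = 49/7 = 7.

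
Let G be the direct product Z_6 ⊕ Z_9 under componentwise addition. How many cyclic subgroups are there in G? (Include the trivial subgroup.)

A cyclic subgroup of order d is generated by each of its φ(d) elements of order d, so the cyclic subgroups of order d number (#elements of order d)/φ(d).
Cyclic subgroups by order — order 1: 1; order 2: 1; order 3: 4; order 6: 4; order 9: 3; order 18: 3.
Total: 16.

16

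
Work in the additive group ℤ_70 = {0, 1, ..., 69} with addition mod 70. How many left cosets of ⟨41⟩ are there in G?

|⟨41⟩| = 70 and |G| = 70.
By Lagrange, [G : H] = |G|/|H| = 70/70 = 1.

1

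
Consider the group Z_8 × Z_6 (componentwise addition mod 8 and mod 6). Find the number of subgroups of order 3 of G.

1

|G| = 48 and 3 | 48, so subgroups of order 3 are possible by Lagrange.
The subgroups of order 3 are: {(0,0), (0,2), (0,4)}.
So G has 1 subgroup of order 3.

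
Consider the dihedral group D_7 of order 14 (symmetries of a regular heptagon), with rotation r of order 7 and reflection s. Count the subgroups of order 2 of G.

|G| = 14 and 2 | 14, so subgroups of order 2 are possible by Lagrange.
The subgroups of order 2 are: {e, r^2s}; {e, r^3s}; {e, r^4s}; {e, r^5s}; … (7 in all).
So G has 7 subgroups of order 2.

7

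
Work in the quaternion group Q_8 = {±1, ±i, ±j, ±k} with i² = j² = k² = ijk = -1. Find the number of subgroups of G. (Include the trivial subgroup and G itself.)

6

|G| = 8, so by Lagrange every subgroup order divides 8. Divisors: 1, 2, 4, 8.
Subgroups by order — order 1: 1; order 2: 1; order 4: 3; order 8: 1.
Total: 1 + 1 + 3 + 1 = 6.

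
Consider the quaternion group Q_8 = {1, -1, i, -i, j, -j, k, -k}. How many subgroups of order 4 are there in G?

3

|G| = 8 and 4 | 8, so subgroups of order 4 are possible by Lagrange.
The subgroups of order 4 are: {1, -1, i, -i}; {1, -1, j, -j}; {1, -1, k, -k}.
So G has 3 subgroups of order 4.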